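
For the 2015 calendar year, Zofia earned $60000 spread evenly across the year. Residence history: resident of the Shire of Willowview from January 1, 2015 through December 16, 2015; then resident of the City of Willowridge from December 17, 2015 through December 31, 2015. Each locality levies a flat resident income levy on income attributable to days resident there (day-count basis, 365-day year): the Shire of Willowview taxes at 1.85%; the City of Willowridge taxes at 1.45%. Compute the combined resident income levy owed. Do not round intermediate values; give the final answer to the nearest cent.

$1100.14

The Shire of Willowview, January 1 – December 16, 2015: 350 days → $60000 × 1.85% × 350/365 = $1064.3836
The City of Willowridge, December 17 – December 31, 2015: 15 days → $60000 × 1.45% × 15/365 = $35.7534
Total = $1100.1370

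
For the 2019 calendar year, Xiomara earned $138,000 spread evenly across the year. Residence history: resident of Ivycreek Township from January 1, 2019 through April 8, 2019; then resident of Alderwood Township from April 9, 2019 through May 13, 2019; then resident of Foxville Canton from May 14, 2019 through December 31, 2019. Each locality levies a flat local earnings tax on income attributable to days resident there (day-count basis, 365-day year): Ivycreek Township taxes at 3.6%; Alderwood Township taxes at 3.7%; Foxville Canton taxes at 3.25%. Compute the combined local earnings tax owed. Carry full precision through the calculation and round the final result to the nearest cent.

$4,674.23

Ivycreek Township, January 1 – April 8, 2019: 98 days → $138,000 × 3.6% × 98/365 = $1,333.8740
Alderwood Township, April 9 – May 13, 2019: 35 days → $138,000 × 3.7% × 35/365 = $489.6164
Foxville Canton, May 14 – December 31, 2019: 232 days → $138,000 × 3.25% × 232/365 = $2,850.7397
Total = $4,674.2301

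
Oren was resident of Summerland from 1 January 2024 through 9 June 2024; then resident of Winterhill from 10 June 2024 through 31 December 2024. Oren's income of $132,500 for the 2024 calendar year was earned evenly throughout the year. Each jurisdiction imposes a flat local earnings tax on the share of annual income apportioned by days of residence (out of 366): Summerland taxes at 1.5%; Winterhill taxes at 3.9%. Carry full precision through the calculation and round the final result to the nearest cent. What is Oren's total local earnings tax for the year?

Summerland, 1 January – 9 June 2024: 161 days → $132,500 × 1.5% × 161/366 = $874.2828
Winterhill, 10 June – 31 December 2024: 205 days → $132,500 × 3.9% × 205/366 = $2,894.3648
Total = $3,768.6475

$3,768.65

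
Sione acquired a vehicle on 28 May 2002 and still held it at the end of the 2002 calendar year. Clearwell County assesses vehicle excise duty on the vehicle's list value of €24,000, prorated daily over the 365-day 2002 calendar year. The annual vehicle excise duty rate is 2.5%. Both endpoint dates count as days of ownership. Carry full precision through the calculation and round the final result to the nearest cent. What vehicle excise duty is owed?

€358.36

Days held (28 May – 31 Dec 2002): 218 out of 365
Tax = €24,000 × 2.5% × 218/365 = €358.3562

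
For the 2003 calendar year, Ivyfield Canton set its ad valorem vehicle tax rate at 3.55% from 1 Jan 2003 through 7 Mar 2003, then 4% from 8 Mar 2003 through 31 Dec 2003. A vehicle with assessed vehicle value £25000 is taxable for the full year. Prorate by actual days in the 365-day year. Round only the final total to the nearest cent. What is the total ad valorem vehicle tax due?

1 Jan – 7 Mar 2003: 66 days at 3.55% → £25000 × 3.55% × 66/365 = £160.4795
8 Mar – 31 Dec 2003: 299 days at 4% → £25000 × 4% × 299/365 = £819.1781
Total = £979.6575

£979.66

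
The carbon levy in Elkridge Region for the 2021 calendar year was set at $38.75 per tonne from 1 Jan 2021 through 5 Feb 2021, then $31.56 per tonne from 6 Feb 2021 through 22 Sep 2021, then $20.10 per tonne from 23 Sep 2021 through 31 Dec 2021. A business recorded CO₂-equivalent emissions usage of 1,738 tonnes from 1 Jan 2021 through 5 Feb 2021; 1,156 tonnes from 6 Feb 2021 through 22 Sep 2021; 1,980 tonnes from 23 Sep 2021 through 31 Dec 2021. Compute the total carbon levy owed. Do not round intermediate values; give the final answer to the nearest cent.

1 Jan – 5 Feb 2021: 1,738 tonnes at $38.75/tonne → $67347.50
6 Feb – 22 Sep 2021: 1,156 tonnes at $31.56/tonne → $36483.36
23 Sep – 31 Dec 2021: 1,980 tonnes at $20.10/tonne → $39798.00

$143628.86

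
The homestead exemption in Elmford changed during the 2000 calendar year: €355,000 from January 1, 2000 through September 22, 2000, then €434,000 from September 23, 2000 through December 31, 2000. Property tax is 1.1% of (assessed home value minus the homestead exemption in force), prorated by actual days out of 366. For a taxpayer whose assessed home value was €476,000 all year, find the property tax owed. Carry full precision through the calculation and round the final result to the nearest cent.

€1,093.57

January 1 – September 22, 2000: 266 days, exemption €355,000 → (€476,000 − €355,000) × 1.1% × 266/366 = €967.3388
September 23 – December 31, 2000: 100 days, exemption €434,000 → (€476,000 − €434,000) × 1.1% × 100/366 = €126.2295
Total = €1,093.5683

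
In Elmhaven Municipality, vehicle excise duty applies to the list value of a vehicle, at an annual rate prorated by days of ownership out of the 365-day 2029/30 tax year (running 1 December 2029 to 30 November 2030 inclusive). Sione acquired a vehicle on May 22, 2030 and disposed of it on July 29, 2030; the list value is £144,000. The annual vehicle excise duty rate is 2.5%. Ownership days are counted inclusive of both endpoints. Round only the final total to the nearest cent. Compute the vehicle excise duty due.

£680.55

Days held (May 22 – July 29, 2030): 69 out of 365
Tax = £144,000 × 2.5% × 69/365 = £680.5479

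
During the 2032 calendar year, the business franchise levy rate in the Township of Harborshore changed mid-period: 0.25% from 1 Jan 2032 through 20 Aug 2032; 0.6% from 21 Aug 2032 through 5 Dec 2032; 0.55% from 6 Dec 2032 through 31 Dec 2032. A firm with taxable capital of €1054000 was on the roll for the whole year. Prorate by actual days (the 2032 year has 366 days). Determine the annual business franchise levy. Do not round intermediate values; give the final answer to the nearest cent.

€3938.10

1 Jan – 20 Aug 2032: 233 days at 0.25% → €1054000 × 0.25% × 233/366 = €1677.4727
21 Aug – 5 Dec 2032: 107 days at 0.6% → €1054000 × 0.6% × 107/366 = €1848.8197
6 Dec – 31 Dec 2032: 26 days at 0.55% → €1054000 × 0.55% × 26/366 = €411.8087
Total = €3938.1011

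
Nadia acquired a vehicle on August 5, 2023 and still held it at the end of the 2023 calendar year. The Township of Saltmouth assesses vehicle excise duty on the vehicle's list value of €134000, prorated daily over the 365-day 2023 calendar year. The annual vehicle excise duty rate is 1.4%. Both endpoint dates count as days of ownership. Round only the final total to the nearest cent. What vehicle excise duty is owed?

Days held (August 5 – December 31, 2023): 149 out of 365
Tax = €134000 × 1.4% × 149/365 = €765.8192

€765.82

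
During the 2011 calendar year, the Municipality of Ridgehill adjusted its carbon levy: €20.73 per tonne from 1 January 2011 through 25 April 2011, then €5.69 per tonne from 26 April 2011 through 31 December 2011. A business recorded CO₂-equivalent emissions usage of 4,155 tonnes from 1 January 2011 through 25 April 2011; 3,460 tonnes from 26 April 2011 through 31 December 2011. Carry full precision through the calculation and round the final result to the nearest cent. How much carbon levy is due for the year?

1 January – 25 April 2011: 4,155 tonnes at €20.73/tonne → €86,133.15
26 April – 31 December 2011: 3,460 tonnes at €5.69/tonne → €19,687.40

€105,820.55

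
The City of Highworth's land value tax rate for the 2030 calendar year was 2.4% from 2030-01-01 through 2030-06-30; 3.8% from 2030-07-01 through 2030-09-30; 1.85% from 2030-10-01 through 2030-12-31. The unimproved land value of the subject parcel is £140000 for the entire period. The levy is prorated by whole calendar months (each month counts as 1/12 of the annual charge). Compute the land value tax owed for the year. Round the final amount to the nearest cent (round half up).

2030-01-01 to 2030-06-30: 6 months at 2.4% → £140000 × 2.4% × 6/12 = £1680.0000
2030-07-01 to 2030-09-30: 3 months at 3.8% → £140000 × 3.8% × 3/12 = £1330.0000
2030-10-01 to 2030-12-31: 3 months at 1.85% → £140000 × 1.85% × 3/12 = £647.5000
Total = £3657.5000

£3657.50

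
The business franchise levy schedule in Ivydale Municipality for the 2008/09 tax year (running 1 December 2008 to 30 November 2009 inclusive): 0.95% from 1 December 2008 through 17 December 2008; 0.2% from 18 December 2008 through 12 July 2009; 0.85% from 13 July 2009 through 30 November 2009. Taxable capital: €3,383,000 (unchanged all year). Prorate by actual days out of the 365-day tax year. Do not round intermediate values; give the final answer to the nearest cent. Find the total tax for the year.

1 December – 17 December 2008: 17 days at 0.95% → €3,383,000 × 0.95% × 17/365 = €1,496.8616
18 December 2008 – 12 July 2009: 207 days at 0.2% → €3,383,000 × 0.2% × 207/365 = €3,837.1562
13 July – 30 November 2009: 141 days at 0.85% → €3,383,000 × 0.85% × 141/365 = €11,108.2890
Total = €16,442.3068

€16,442.31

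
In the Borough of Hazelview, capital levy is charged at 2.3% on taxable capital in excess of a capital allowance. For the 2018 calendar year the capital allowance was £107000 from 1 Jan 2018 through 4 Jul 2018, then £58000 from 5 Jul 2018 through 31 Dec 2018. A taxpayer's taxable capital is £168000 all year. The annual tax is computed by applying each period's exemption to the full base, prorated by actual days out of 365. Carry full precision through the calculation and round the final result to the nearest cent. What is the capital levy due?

1 Jan – 4 Jul 2018: 185 days, exemption £107000 → (£168000 − £107000) × 2.3% × 185/365 = £711.1096
5 Jul – 31 Dec 2018: 180 days, exemption £58000 → (£168000 − £58000) × 2.3% × 180/365 = £1247.6712
Total = £1958.7808

£1958.78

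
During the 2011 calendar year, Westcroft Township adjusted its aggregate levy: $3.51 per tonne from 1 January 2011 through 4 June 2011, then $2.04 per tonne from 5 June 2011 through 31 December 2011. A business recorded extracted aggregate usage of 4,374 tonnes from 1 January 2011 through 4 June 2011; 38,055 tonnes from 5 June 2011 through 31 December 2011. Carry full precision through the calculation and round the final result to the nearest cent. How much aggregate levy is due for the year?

$92984.94

1 January – 4 June 2011: 4,374 tonnes at $3.51/tonne → $15352.74
5 June – 31 December 2011: 38,055 tonnes at $2.04/tonne → $77632.20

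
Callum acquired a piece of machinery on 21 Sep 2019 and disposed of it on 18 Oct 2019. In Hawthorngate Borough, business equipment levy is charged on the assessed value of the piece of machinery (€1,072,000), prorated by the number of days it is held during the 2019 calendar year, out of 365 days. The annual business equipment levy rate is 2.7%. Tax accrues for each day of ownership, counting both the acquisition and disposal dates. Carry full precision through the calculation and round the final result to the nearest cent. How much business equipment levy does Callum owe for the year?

Days held (21 Sep – 18 Oct 2019): 28 out of 365
Tax = €1,072,000 × 2.7% × 28/365 = €2,220.3616

€2,220.36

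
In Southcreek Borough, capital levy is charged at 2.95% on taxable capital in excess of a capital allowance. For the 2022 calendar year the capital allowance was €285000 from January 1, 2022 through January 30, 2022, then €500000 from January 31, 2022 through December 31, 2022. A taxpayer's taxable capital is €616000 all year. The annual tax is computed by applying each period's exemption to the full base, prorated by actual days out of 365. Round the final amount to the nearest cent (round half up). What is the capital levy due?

€3943.30

January 1 – January 30, 2022: 30 days, exemption €285000 → (€616000 − €285000) × 2.95% × 30/365 = €802.5616
January 31 – December 31, 2022: 335 days, exemption €500000 → (€616000 − €500000) × 2.95% × 335/365 = €3140.7397
Total = €3943.3014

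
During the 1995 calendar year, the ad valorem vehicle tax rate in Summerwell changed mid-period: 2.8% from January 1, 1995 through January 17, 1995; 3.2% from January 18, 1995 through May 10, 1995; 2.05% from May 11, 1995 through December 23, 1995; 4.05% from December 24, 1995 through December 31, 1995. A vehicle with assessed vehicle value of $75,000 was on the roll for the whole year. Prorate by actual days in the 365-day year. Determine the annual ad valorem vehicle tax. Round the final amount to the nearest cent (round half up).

January 1 – January 17, 1995: 17 days at 2.8% → $75,000 × 2.8% × 17/365 = $97.8082
January 18 – May 10, 1995: 113 days at 3.2% → $75,000 × 3.2% × 113/365 = $743.0137
May 11 – December 23, 1995: 227 days at 2.05% → $75,000 × 2.05% × 227/365 = $956.1986
December 24 – December 31, 1995: 8 days at 4.05% → $75,000 × 4.05% × 8/365 = $66.5753
Total = $1,863.5959

$1,863.60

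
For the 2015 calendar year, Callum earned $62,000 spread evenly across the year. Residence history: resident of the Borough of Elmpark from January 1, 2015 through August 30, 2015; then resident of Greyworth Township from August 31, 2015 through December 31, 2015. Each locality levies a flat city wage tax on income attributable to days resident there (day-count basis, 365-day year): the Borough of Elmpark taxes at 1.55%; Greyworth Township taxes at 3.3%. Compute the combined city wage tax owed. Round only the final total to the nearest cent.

$1,326.63

The Borough of Elmpark, January 1 – August 30, 2015: 242 days → $62,000 × 1.55% × 242/365 = $637.1562
Greyworth Township, August 31 – December 31, 2015: 123 days → $62,000 × 3.3% × 123/365 = $689.4740
Total = $1,326.6301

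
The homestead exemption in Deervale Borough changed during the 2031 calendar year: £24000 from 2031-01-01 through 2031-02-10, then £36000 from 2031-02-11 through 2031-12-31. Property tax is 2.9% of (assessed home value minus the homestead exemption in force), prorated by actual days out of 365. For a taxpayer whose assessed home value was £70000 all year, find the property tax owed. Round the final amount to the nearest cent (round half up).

£1025.09

2031-01-01 to 2031-02-10: 41 days, exemption £24000 → (£70000 − £24000) × 2.9% × 41/365 = £149.8466
2031-02-11 to 2031-12-31: 324 days, exemption £36000 → (£70000 − £36000) × 2.9% × 324/365 = £875.2438
Total = £1025.0904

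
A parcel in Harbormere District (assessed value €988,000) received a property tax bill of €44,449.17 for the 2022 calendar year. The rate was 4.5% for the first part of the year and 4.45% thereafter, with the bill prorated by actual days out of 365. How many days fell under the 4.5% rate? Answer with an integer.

Let d = days at the first rate; then 365 − d days at the second rate.
€988,000 × [4.5%·d + 4.45%·(365−d)] / 365 = €44,449.17
Solving gives d = 357, so the new rate took effect on 24 December 2022.

357 days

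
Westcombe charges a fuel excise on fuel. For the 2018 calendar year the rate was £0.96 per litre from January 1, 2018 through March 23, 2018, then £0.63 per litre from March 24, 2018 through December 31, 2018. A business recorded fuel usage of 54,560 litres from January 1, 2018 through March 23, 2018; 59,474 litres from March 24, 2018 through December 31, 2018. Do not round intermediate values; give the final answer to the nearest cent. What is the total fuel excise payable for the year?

£89,846.22

January 1 – March 23, 2018: 54,560 litres at £0.96/litre → £52,377.60
March 24 – December 31, 2018: 59,474 litres at £0.63/litre → £37,468.62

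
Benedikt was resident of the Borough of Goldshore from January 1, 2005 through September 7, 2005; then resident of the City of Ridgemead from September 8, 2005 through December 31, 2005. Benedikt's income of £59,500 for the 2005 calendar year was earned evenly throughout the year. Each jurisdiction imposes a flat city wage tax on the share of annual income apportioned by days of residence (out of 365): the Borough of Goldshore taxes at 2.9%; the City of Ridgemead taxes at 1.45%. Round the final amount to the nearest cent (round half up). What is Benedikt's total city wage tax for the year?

£1,453.67

The Borough of Goldshore, January 1 – September 7, 2005: 250 days → £59,500 × 2.9% × 250/365 = £1,181.8493
The City of Ridgemead, September 8 – December 31, 2005: 115 days → £59,500 × 1.45% × 115/365 = £271.8253
Total = £1,453.6747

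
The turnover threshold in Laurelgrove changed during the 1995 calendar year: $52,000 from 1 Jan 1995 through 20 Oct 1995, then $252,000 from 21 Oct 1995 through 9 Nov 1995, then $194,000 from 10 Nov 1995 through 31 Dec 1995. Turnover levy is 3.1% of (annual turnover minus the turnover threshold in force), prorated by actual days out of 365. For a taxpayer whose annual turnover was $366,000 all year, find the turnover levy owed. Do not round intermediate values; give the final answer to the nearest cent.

1 Jan – 20 Oct 1995: 293 days, exemption $52,000 → ($366,000 − $52,000) × 3.1% × 293/365 = $7,813.8685
21 Oct – 9 Nov 1995: 20 days, exemption $252,000 → ($366,000 − $252,000) × 3.1% × 20/365 = $193.6438
10 Nov – 31 Dec 1995: 52 days, exemption $194,000 → ($366,000 − $194,000) × 3.1% × 52/365 = $759.6274
Total = $8,767.1397

$8,767.14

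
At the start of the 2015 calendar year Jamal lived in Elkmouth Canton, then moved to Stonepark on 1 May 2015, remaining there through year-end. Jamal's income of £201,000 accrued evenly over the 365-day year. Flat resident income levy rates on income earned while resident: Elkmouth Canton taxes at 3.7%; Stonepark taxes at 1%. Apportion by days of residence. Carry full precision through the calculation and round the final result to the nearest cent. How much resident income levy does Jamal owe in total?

Elkmouth Canton, 1 Jan – 30 Apr 2015: 120 days → £201,000 × 3.7% × 120/365 = £2,445.0411
Stonepark, 1 May – 31 Dec 2015: 245 days → £201,000 × 1% × 245/365 = £1,349.1781
Total = £3,794.2192

£3,794.22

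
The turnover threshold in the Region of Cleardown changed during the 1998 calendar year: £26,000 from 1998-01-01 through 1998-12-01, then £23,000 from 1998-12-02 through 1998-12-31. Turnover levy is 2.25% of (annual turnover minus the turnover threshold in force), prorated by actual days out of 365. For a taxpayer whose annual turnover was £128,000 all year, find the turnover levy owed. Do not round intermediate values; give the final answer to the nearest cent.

1998-01-01 to 1998-12-01: 335 days, exemption £26,000 → (£128,000 − £26,000) × 2.25% × 335/365 = £2,106.3699
1998-12-02 to 1998-12-31: 30 days, exemption £23,000 → (£128,000 − £23,000) × 2.25% × 30/365 = £194.1781
Total = £2,300.5479

£2,300.55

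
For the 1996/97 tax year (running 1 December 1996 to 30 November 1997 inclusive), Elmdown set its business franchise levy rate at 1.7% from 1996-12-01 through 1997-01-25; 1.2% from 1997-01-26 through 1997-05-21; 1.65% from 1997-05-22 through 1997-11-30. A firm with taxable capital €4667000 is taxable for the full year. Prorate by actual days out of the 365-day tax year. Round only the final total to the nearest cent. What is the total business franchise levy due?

€70689.07

1996-12-01 to 1997-01-25: 56 days at 1.7% → €4667000 × 1.7% × 56/365 = €12172.5589
1997-01-26 to 1997-05-21: 116 days at 1.2% → €4667000 × 1.2% × 116/365 = €17798.5315
1997-05-22 to 1997-11-30: 193 days at 1.65% → €4667000 × 1.65% × 193/365 = €40717.9767
Total = €70689.0671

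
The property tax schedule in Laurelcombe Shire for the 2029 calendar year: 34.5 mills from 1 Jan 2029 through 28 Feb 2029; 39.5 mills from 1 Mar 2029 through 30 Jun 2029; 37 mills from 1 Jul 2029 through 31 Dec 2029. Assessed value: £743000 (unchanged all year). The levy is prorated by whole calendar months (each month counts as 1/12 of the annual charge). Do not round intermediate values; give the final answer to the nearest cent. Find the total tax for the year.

1 Jan – 28 Feb 2029: 2 months at 34.5 mills → £743000 × 3.45% × 2/12 = £4272.2500
1 Mar – 30 Jun 2029: 4 months at 39.5 mills → £743000 × 3.95% × 4/12 = £9782.8333
1 Jul – 31 Dec 2029: 6 months at 37 mills → £743000 × 3.7% × 6/12 = £13745.5000
Total = £27800.5833

£27800.58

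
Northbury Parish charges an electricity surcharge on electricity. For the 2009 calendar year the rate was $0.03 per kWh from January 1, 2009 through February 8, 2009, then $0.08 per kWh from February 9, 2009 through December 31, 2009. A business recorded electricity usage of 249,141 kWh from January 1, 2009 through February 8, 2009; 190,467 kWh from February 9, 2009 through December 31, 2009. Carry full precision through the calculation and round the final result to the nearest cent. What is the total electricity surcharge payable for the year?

$22,711.59

January 1 – February 8, 2009: 249,141 kWh at $0.03/kWh → $7,474.23
February 9 – December 31, 2009: 190,467 kWh at $0.08/kWh → $15,237.36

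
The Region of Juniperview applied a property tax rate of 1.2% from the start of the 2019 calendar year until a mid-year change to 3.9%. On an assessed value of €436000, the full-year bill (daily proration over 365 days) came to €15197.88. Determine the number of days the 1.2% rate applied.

Let d = days at the first rate; then 365 − d days at the second rate.
€436000 × [1.2%·d + 3.9%·(365−d)] / 365 = €15197.88
Solving gives d = 56, so the new rate took effect on 26 February 2019.

56 days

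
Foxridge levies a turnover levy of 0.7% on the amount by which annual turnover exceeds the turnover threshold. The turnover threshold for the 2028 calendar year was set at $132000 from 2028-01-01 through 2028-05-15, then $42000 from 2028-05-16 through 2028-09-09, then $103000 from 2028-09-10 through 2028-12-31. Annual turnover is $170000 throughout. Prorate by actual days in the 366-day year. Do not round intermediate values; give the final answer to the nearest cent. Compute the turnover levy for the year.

$530.07

2028-01-01 to 2028-05-15: 136 days, exemption $132000 → ($170000 − $132000) × 0.7% × 136/366 = $98.8415
2028-05-16 to 2028-09-09: 117 days, exemption $42000 → ($170000 − $42000) × 0.7% × 117/366 = $286.4262
2028-09-10 to 2028-12-31: 113 days, exemption $103000 → ($170000 − $103000) × 0.7% × 113/366 = $144.8005
Total = $530.0683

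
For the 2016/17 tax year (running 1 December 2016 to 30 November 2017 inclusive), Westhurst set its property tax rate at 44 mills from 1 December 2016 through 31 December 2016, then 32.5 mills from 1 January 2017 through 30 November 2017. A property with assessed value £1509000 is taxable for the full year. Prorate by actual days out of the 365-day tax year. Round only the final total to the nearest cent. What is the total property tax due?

£50516.36

1 December – 31 December 2016: 31 days at 44 mills → £1509000 × 4.4% × 31/365 = £5639.1123
1 January – 30 November 2017: 334 days at 32.5 mills → £1509000 × 3.25% × 334/365 = £44877.2466
Total = £50516.3589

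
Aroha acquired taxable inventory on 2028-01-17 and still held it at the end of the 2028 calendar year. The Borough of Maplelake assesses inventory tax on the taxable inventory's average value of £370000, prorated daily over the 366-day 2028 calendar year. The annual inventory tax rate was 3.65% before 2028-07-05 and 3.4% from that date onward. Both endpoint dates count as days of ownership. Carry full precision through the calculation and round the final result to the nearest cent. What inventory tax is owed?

2028-01-17 to 2028-07-04: 170 days at 3.65% → £370000 × 3.65% × 170/366 = £6272.8142
2028-07-05 to 2028-12-31: 180 days at 3.4% → £370000 × 3.4% × 180/366 = £6186.8852
Total = £12459.6995

£12459.70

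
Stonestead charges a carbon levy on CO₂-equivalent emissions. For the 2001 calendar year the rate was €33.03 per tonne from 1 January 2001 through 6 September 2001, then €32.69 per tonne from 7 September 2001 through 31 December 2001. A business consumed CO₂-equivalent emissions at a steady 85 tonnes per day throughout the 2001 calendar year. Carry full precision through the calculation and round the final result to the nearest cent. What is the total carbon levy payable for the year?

1 January – 6 September 2001: 249 days × 85 tonnes/day = 21,165 tonnes at €33.03/tonne → €699,079.95
7 September – 31 December 2001: 116 days × 85 tonnes/day = 9,860 tonnes at €32.69/tonne → €322,323.40

€1,021,403.35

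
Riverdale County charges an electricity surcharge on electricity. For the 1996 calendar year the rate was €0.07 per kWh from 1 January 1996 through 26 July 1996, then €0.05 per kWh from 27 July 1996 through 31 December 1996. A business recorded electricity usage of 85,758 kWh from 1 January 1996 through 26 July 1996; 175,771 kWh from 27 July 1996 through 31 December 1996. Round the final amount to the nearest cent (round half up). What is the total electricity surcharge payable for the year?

1 January – 26 July 1996: 85,758 kWh at €0.07/kWh → €6,003.06
27 July – 31 December 1996: 175,771 kWh at €0.05/kWh → €8,788.55

€14,791.61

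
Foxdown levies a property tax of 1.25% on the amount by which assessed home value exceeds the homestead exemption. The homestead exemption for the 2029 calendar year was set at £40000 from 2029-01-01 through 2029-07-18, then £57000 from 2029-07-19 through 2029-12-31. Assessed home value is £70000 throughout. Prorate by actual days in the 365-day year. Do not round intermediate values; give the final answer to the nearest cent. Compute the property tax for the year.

£278.36

2029-01-01 to 2029-07-18: 199 days, exemption £40000 → (£70000 − £40000) × 1.25% × 199/365 = £204.4521
2029-07-19 to 2029-12-31: 166 days, exemption £57000 → (£70000 − £57000) × 1.25% × 166/365 = £73.9041
Total = £278.3562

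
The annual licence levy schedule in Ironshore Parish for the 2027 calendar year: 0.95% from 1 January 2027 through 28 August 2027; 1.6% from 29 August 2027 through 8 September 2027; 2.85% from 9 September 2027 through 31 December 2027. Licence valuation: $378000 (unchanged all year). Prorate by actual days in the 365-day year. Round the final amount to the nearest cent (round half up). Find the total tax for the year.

$5908.19

1 January – 28 August 2027: 240 days at 0.95% → $378000 × 0.95% × 240/365 = $2361.2055
29 August – 8 September 2027: 11 days at 1.6% → $378000 × 1.6% × 11/365 = $182.2685
9 September – 31 December 2027: 114 days at 2.85% → $378000 × 2.85% × 114/365 = $3364.7178
Total = $5908.1918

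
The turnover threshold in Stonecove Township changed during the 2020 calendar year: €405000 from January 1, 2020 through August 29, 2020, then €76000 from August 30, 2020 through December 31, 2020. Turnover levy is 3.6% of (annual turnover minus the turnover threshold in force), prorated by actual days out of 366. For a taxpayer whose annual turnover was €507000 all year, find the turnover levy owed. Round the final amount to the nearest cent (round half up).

January 1 – August 29, 2020: 242 days, exemption €405000 → (€507000 − €405000) × 3.6% × 242/366 = €2427.9344
August 30 – December 31, 2020: 124 days, exemption €76000 → (€507000 − €76000) × 3.6% × 124/366 = €5256.7869
Total = €7684.7213

€7684.72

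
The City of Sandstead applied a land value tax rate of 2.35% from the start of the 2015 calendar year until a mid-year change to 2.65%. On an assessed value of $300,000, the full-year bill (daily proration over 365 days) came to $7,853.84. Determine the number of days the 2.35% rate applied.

39 days

Let d = days at the first rate; then 365 − d days at the second rate.
$300,000 × [2.35%·d + 2.65%·(365−d)] / 365 = $7,853.84
Solving gives d = 39, so the new rate took effect on 9 February 2015.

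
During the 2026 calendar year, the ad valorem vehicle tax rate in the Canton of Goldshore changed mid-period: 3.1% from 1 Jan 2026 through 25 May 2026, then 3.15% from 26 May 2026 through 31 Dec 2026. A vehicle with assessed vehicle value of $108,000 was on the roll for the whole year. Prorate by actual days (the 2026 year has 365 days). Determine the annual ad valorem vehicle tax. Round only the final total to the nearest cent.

1 Jan – 25 May 2026: 145 days at 3.1% → $108,000 × 3.1% × 145/365 = $1,330.0274
26 May – 31 Dec 2026: 220 days at 3.15% → $108,000 × 3.15% × 220/365 = $2,050.5205
Total = $3,380.5479

$3,380.55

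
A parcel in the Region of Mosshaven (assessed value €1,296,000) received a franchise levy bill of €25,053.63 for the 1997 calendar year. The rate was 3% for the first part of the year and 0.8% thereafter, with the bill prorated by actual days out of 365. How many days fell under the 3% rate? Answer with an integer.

188 days

Let d = days at the first rate; then 365 − d days at the second rate.
€1,296,000 × [3%·d + 0.8%·(365−d)] / 365 = €25,053.63
Solving gives d = 188, so the new rate took effect on July 8, 1997.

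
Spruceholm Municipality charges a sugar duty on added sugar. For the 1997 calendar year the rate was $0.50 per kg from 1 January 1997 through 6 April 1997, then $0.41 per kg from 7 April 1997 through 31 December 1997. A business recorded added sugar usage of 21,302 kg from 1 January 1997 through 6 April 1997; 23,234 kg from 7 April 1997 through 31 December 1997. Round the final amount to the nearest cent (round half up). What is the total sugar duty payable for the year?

$20,176.94

1 January – 6 April 1997: 21,302 kg at $0.50/kg → $10,651.00
7 April – 31 December 1997: 23,234 kg at $0.41/kg → $9,525.94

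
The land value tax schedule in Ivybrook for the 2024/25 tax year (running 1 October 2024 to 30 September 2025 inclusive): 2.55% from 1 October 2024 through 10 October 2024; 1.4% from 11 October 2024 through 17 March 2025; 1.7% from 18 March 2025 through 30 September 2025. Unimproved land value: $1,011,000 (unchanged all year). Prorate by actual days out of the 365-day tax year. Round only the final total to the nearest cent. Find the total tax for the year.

1 October – 10 October 2024: 10 days at 2.55% → $1,011,000 × 2.55% × 10/365 = $706.3151
11 October 2024 – 17 March 2025: 158 days at 1.4% → $1,011,000 × 1.4% × 158/365 = $6,126.9370
18 March – 30 September 2025: 197 days at 1.7% → $1,011,000 × 1.7% × 197/365 = $9,276.2712
Total = $16,109.5233

$16,109.52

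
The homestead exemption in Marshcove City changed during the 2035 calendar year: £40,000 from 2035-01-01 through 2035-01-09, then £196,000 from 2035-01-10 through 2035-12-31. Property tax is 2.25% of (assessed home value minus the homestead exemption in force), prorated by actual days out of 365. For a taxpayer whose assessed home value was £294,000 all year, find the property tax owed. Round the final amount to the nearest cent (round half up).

2035-01-01 to 2035-01-09: 9 days, exemption £40,000 → (£294,000 − £40,000) × 2.25% × 9/365 = £140.9178
2035-01-10 to 2035-12-31: 356 days, exemption £196,000 → (£294,000 − £196,000) × 2.25% × 356/365 = £2,150.6301
Total = £2,291.5479

£2,291.55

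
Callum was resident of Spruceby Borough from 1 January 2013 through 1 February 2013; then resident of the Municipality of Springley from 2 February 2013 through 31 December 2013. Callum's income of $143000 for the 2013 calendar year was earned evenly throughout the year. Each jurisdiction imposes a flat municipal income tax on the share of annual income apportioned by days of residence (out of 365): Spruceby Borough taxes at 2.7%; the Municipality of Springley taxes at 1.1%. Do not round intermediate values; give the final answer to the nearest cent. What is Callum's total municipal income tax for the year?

Spruceby Borough, 1 January – 1 February 2013: 32 days → $143000 × 2.7% × 32/365 = $338.4986
The Municipality of Springley, 2 February – 31 December 2013: 333 days → $143000 × 1.1% × 333/365 = $1435.0932
Total = $1773.5918

$1773.59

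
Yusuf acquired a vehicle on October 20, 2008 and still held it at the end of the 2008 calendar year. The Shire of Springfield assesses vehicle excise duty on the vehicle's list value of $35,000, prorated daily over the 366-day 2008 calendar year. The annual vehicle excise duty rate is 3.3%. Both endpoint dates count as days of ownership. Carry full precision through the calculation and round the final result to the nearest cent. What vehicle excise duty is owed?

$230.37

Days held (October 20 – December 31, 2008): 73 out of 366
Tax = $35,000 × 3.3% × 73/366 = $230.3689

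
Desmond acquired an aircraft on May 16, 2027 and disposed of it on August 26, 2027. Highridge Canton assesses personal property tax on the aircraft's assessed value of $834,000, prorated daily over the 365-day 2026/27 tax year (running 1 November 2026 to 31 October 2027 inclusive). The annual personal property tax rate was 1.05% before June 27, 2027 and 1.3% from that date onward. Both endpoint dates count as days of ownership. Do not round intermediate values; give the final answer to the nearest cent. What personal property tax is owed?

May 16 – June 26, 2027: 42 days at 1.05% → $834,000 × 1.05% × 42/365 = $1,007.6548
June 27 – August 26, 2027: 61 days at 1.3% → $834,000 × 1.3% × 61/365 = $1,811.9507
Total = $2,819.6055

$2,819.61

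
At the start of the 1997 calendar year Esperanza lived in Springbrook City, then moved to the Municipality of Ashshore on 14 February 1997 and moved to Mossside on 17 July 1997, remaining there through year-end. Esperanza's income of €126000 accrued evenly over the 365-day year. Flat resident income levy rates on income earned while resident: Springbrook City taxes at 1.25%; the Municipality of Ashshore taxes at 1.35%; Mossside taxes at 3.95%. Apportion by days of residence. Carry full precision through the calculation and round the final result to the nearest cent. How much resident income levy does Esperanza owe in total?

Springbrook City, 1 January – 13 February 1997: 44 days → €126000 × 1.25% × 44/365 = €189.8630
The Municipality of Ashshore, 14 February – 16 July 1997: 153 days → €126000 × 1.35% × 153/365 = €713.0219
Mossside, 17 July – 31 December 1997: 168 days → €126000 × 3.95% × 168/365 = €2290.7836
Total = €3193.6685

€3193.67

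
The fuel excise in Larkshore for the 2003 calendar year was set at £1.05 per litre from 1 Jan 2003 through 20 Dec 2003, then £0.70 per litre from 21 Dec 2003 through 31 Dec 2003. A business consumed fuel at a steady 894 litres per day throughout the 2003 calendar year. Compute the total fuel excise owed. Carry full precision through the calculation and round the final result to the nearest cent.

1 Jan – 20 Dec 2003: 354 days × 894 litres/day = 316,476 litres at £1.05/litre → £332,299.80
21 Dec – 31 Dec 2003: 11 days × 894 litres/day = 9,834 litres at £0.70/litre → £6,883.80

£339,183.60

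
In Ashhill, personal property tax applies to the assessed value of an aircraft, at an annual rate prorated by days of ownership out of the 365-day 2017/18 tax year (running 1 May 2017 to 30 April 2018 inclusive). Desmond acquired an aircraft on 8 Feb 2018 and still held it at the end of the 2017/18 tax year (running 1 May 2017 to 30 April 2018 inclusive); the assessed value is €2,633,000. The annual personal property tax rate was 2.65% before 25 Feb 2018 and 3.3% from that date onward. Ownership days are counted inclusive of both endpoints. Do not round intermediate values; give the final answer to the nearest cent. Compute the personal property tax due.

8 Feb – 24 Feb 2018: 17 days at 2.65% → €2,633,000 × 2.65% × 17/365 = €3,249.7712
25 Feb – 30 Apr 2018: 65 days at 3.3% → €2,633,000 × 3.3% × 65/365 = €15,473.3836
Total = €18,723.1548

€18,723.15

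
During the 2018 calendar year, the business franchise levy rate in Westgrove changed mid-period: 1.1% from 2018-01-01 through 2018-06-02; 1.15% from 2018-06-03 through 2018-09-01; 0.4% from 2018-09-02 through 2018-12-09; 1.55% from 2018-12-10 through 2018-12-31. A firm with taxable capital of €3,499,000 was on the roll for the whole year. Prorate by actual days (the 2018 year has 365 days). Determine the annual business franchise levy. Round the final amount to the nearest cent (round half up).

2018-01-01 to 2018-06-02: 153 days at 1.1% → €3,499,000 × 1.1% × 153/365 = €16,133.7452
2018-06-03 to 2018-09-01: 91 days at 1.15% → €3,499,000 × 1.15% × 91/365 = €10,032.0644
2018-09-02 to 2018-12-09: 99 days at 0.4% → €3,499,000 × 0.4% × 99/365 = €3,796.1753
2018-12-10 to 2018-12-31: 22 days at 1.55% → €3,499,000 × 1.55% × 22/365 = €3,268.9288
Total = €33,230.9137

€33,230.91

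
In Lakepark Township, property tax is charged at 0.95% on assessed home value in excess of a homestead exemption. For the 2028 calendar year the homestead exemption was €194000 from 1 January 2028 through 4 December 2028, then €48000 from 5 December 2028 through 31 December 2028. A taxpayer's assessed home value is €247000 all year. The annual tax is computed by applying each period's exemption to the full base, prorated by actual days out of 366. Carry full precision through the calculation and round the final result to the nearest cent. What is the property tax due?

€605.82

1 January – 4 December 2028: 339 days, exemption €194000 → (€247000 − €194000) × 0.95% × 339/366 = €466.3566
5 December – 31 December 2028: 27 days, exemption €48000 → (€247000 − €48000) × 0.95% × 27/366 = €139.4631
Total = €605.8197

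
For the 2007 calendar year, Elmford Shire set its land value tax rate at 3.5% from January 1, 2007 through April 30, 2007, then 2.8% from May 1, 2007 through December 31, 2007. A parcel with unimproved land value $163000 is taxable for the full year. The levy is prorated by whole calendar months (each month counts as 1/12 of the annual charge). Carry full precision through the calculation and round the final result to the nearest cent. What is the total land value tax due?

$4944.33

January 1 – April 30, 2007: 4 months at 3.5% → $163000 × 3.5% × 4/12 = $1901.6667
May 1 – December 31, 2007: 8 months at 2.8% → $163000 × 2.8% × 8/12 = $3042.6667
Total = $4944.3333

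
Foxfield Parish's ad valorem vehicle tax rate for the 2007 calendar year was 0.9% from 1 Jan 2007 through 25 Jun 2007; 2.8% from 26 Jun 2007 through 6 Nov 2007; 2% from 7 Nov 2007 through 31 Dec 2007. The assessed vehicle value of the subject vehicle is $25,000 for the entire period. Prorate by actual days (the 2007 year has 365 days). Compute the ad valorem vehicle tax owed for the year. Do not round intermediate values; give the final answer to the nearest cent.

$440.82

1 Jan – 25 Jun 2007: 176 days at 0.9% → $25,000 × 0.9% × 176/365 = $108.4932
26 Jun – 6 Nov 2007: 134 days at 2.8% → $25,000 × 2.8% × 134/365 = $256.9863
7 Nov – 31 Dec 2007: 55 days at 2% → $25,000 × 2% × 55/365 = $75.3425
Total = $440.8219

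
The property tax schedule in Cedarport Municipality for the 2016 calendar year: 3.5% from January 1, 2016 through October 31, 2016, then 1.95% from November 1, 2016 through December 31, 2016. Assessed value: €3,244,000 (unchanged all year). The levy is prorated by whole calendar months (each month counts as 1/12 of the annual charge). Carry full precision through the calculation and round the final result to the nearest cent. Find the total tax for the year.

€105,159.67

January 1 – October 31, 2016: 10 months at 3.5% → €3,244,000 × 3.5% × 10/12 = €94,616.6667
November 1 – December 31, 2016: 2 months at 1.95% → €3,244,000 × 1.95% × 2/12 = €10,543.0000
Total = €105,159.6667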